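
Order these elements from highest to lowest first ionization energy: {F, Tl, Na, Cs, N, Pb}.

N is in period 2, group 15; F is in period 2, group 17; Na is in period 3, group 1; Cs is in period 6, group 1; Tl is in period 6, group 13; Pb is in period 6, group 14.
IE₁ increases left→right with effective nuclear charge and decreases top→bottom as the valence shell moves farther out.
Here both period and group differ, so the two effects have to be weighed against each other.
Na > Cs: they share group 1; the group trend gives Na the larger value.
Tl > Na: the two effects oppose for this pair; the across-period effect wins (589 vs 496 kJ/mol).
Pb > Tl: both are in period 6; the period trend gives Pb the larger value.
N > Pb: relative to Pb, both the across-period and down-group shifts push N's first ionization energy up.
F > N: F lies to the right of N in period 2, so the across-period effect alone puts F higher.
For reference (kJ/mol): N 1402, F 1681, Na 496, Cs 376, Tl 589, Pb 716.
So from highest to lowest: F > N > Pb > Tl > Na > Cs.

F > N > Pb > Tl > Na > Cs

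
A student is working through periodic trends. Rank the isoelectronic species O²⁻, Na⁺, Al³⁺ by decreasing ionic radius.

O²⁻ > Na⁺ > Al³⁺

All of these have 10 electrons, so size is governed by nuclear charge alone: the more protons, the stronger the pull on the same electron cloud, and the smaller the ion.
Nuclear charges: Al³⁺ (Z=13), Na⁺ (Z=11), O²⁻ (Z=8).
Largest to smallest: O²⁻ > Na⁺ > Al³⁺.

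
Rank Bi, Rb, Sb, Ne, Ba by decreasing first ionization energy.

Ne, Sb, Bi, Ba, Rb

Ne is in period 2, group 18; Rb is in period 5, group 1; Sb is in period 5, group 15; Ba is in period 6, group 2; Bi is in period 6, group 15.
First ionization energy rises across a period (greater Z_eff holds electrons more tightly) and falls down a group (valence electrons are farther from the nucleus).
Here both period and group differ, so the two effects have to be weighed against each other.
Ba > Rb: period and group pull opposite ways; the across-period shift dominates (503 vs 403 kJ/mol).
Bi > Ba: both are in period 6; the period trend gives Bi the larger value.
Sb > Bi: they share group 15; the group trend gives Sb the larger value.
Ne > Sb: both effects reinforce here, so Ne is clearly the higher of the two.
Tabulated first ionization energy (kJ/mol): Ne 2081, Rb 403, Sb 831, Ba 503, Bi 703.
So from highest to lowest: Ne > Sb > Bi > Ba > Rb.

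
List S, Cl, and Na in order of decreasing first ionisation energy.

Cl > S > Na

Na is in period 3, group 1; S is in period 3, group 16; Cl is in period 3, group 17.
IE₁ increases left→right with effective nuclear charge and decreases top→bottom as the valence shell moves farther out.
All lie in period 3, so first ionization energy increases left to right.
So from highest to lowest: Cl > S > Na.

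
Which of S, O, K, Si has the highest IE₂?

O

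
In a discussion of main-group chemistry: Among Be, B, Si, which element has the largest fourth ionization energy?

Consider each +3 ion: Be³⁺ is already 1 electron into the core; B³⁺ is the bare [He] core; Si³⁺ still has 1 valence electron.
Core electrons are held far more tightly than valence electrons, so Be and B top the IE_4 order.
Approximate IE_4 values (kJ/mol): Be 21007, B 25026, Si 4356.
Overall IE_4 order: Si < Be < B.

B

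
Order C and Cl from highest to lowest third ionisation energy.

C > Cl

IE_3 is the cost of taking one more electron from the +2 cation: C²⁺ still has 2 valence electrons; Cl²⁺ still has 5 valence electrons.
All are still removing valence electrons, so compare the +2 ions as you would atoms: IE_3 generally rises across a period (higher Z_eff) and falls down a group (larger shell), subject to the usual subshell exceptions.
Valence configurations: C²⁺ [He]2s², Cl²⁺ [Ne]3s²3p³.
Tabulated IE_3 (kJ/mol): C 4620, Cl 3822.
Putting it together, IE_3: Cl < C.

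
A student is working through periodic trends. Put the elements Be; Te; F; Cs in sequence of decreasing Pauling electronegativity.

Electronegativity increases across a period and decreases down a group, tracking effective nuclear charge and atomic size.
Neither a single period nor a single group — weigh both effects.
Be > Cs: relative to Cs, both the across-period and down-group shifts push Be's electronegativity up.
Te > Be: the two effects oppose for this pair; the across-period effect wins (2.10 vs 1.57).
F > Te: relative to Te, both the across-period and down-group shifts push F's electronegativity up.
Tabulated electronegativity (Pauling): Be 1.57, F 3.98, Te 2.10, Cs 0.79.
So from highest to lowest: F > Te > Be > Cs.

F, Te, Be, Cs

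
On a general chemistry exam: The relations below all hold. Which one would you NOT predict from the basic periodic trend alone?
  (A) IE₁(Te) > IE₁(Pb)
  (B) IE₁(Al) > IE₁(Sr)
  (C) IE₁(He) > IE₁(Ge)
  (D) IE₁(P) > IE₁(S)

(D)

The general trend: first ionisation energy increases across a period and decreases down a group.
(A) Te (period 5, group 16) vs Pb (period 6, group 14): the stated order agrees with the simple trend.
(B) Al (period 3, group 13) vs Sr (period 5, group 2): the stated order agrees with the simple trend.
(C) He (period 1, group 18) vs Ge (period 4, group 14): the stated order agrees with the simple trend.
(D) P (period 3, group 15) vs S (period 3, group 16): the stated order contradicts the simple trend.
The exception is (D): S (3p⁴) ionizes more easily than half-filled P (3p³) because the paired 3p electron in S is pushed out by e⁻–e⁻ repulsion.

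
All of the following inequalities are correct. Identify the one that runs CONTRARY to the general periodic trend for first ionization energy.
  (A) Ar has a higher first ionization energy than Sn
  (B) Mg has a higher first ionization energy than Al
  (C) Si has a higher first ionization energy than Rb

(B)

The general trend: first ionization energy increases across a period and decreases down a group.
(A) Ar (period 3, group 18) vs Sn (period 5, group 14): the stated order agrees with the simple trend.
(B) Mg (period 3, group 2) vs Al (period 3, group 13): the stated order contradicts the simple trend.
(C) Si (period 3, group 14) vs Rb (period 5, group 1): the stated order agrees with the simple trend.
The exception is (B): Al's single 3p electron is easier to remove than one from Mg's filled 3s².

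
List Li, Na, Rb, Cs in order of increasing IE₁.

Cs, Rb, Na, Li

First ionization energy rises across a period (greater Z_eff holds electrons more tightly) and falls down a group (valence electrons are farther from the nucleus).
All are in group 1, so first ionization energy increases up the group.
So from lowest to highest: Cs < Rb < Na < Li.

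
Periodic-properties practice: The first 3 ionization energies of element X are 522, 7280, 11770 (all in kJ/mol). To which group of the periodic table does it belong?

Look for the largest jump between consecutive ionization energies: IE2/IE1 ≈ 13.9, far larger than any earlier ratio.
That jump marks the point where a core electron is being removed. So the atom has 1 valence electron.
A main-group element with 1 valence electron is in group 1.

Group 1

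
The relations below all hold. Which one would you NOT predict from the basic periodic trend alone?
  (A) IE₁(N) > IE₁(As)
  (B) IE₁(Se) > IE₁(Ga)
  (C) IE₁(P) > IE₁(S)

The general trend: IE₁ increases across a period and decreases down a group.
(A) N (period 2, group 15) vs As (period 4, group 15): the stated order agrees with the simple trend.
(B) Se (period 4, group 16) vs Ga (period 4, group 13): the stated order agrees with the simple trend.
(C) P (period 3, group 15) vs S (period 3, group 16): the stated order contradicts the simple trend.
The exception is (C): S (3p⁴) ionizes more easily than half-filled P (3p³) because the paired 3p electron in S is pushed out by e⁻–e⁻ repulsion.

(C)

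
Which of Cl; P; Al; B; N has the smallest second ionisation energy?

Al

The second ionization energy removes an electron from the +1 ion. For each element: Cl⁺ still has 6 valence electrons; P⁺ still has 4 valence electrons; Al⁺ still has 2 valence electrons; B⁺ still has 2 valence electrons; N⁺ still has 4 valence electrons.
All are still removing valence electrons, so compare the +1 ions as you would atoms: IE_2 generally rises across a period (higher Z_eff) and falls down a group (larger shell), subject to the usual subshell exceptions.
Valence configurations: Cl⁺ [Ne]3s²3p⁴, P⁺ [Ne]3s²3p², Al⁺ [Ne]3s², B⁺ [He]2s², N⁺ [He]2s²2p².
Tabulated IE_2 (kJ/mol): Cl 2298, P 1907, Al 1817, B 2427, N 2856.
So the second ionization energies run Al < P < Cl < B < N.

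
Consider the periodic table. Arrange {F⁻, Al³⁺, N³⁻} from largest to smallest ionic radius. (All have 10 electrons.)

N³⁻ > F⁻ > Al³⁺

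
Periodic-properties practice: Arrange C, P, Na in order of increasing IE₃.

P < C < Na

IE_3 is the cost of taking one more electron from the +2 cation: C²⁺ still has 2 valence electrons; P²⁺ still has 3 valence electrons; Na²⁺ is already 1 electron into the core.
Pulling an electron out of a noble-gas core costs far more than removing a remaining valence electron, so Na sits at the high end of IE_3.
Valence configurations: C²⁺ [He]2s², P²⁺ [Ne]3s²3p¹.
Approximate IE_3 values (kJ/mol): C 4620, P 2914, Na 6910.
Hence IE_3: P < C < Na.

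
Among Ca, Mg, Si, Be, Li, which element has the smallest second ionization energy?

Ca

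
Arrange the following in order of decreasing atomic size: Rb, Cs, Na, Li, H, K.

Cs > Rb > K > Na > Li > H

Radius decreases left→right (rising Z_eff, same n) and increases top→bottom (higher n).
All are in group 1, so atomic radius increases down the group.
So from largest to smallest: Cs > Rb > K > Na > Li > H.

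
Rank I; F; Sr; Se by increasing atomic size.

F is in period 2, group 17; Se is in period 4, group 16; Sr is in period 5, group 2; I is in period 5, group 17.
Radius decreases left→right (rising Z_eff, same n) and increases top→bottom (higher n).
Neither a single period nor a single group — weigh both effects.
Se > F: relative to F, both the across-period and down-group shifts push Se's atomic radius up.
I > Se: the two effects oppose for this pair; the down-group effect wins (133 vs 116 pm).
Sr > I: Sr lies to the left of I in period 5, so the across-period effect alone puts Sr larger.
Tabulated atomic radius (pm): F 64, Se 116, Sr 185, I 133.
So from smallest to largest: F < Se < I < Sr.

F, Se, I, Sr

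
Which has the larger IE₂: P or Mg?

P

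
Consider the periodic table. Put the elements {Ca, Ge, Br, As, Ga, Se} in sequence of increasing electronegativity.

Ca < Ga < Ge < As < Se < Br

Atoms toward the upper right of the periodic table pull bonding electrons most strongly.
All lie in period 4, so electronegativity increases left to right.
So from lowest to highest: Ca < Ga < Ge < As < Se < Br.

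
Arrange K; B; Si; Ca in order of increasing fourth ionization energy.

Si, K, Ca, B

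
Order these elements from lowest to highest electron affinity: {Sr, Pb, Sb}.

Sr is in period 5, group 2; Sb is in period 5, group 15; Pb is in period 6, group 14.
Atoms with high Z_eff and room in the valence shell (especially the halogens) have the most exothermic electron affinities.
Neither a single period nor a single group — weigh both effects.
Pb > Sr: the two effects oppose for this pair; the across-period effect wins (35 vs 5 kJ/mol).
Sb > Pb: relative to Pb, both the across-period and down-group shifts push Sb's electron affinity up.
Tabulated electron affinity (kJ/mol): Sr 5, Sb 103, Pb 35.
So from lowest to highest: Sr < Pb < Sb.

Sr, Pb, Sb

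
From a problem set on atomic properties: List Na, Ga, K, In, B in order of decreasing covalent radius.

K > Na > In > Ga > B

B is in period 2, group 13; Na is in period 3, group 1; K is in period 4, group 1; Ga is in period 4, group 13; In is in period 5, group 13.
Across a period the added protons contract the valence shell; down a group each new principal shell makes the atom larger.
Here both period and group differ, so the two effects have to be weighed against each other.
Ga > B: Ga sits below B in group 13, so the down-group effect alone puts Ga larger.
In > Ga: In sits below Ga in group 13, so the down-group effect alone puts In larger.
Na > In: period and group pull opposite ways; the across-period shift dominates (155 vs 142 pm).
K > Na: K sits below Na in group 1, so the down-group effect alone puts K larger.
Tabulated atomic radius (pm): B 85, Na 155, K 196, Ga 124, In 142.
So from largest to smallest: K > Na > In > Ga > B.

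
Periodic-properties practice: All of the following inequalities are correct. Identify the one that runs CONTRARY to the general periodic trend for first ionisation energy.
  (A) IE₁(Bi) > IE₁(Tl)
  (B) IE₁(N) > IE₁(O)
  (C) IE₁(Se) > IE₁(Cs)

The general trend: first ionisation energy increases across a period and decreases down a group.
(A) Bi (period 6, group 15) vs Tl (period 6, group 13): the stated order agrees with the simple trend.
(B) N (period 2, group 15) vs O (period 2, group 16): the stated order contradicts the simple trend.
(C) Se (period 4, group 16) vs Cs (period 6, group 1): the stated order agrees with the simple trend.
The exception is (B): pairing an electron in O's 2p⁴ costs repulsion energy, so O ionizes more easily than half-filled N (2p³).

(B)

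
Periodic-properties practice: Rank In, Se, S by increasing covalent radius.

S is in period 3, group 16; Se is in period 4, group 16; In is in period 5, group 13.
Radius decreases left→right (rising Z_eff, same n) and increases top→bottom (higher n).
These span different periods and groups, so the two trends combine.
Se > S: they share group 16; the group trend gives Se the larger value.
In > Se: both effects reinforce here, so In is clearly the larger of the two.
For reference (pm): S 103, Se 116, In 142.
So from smallest to largest: S < Se < In.

S < Se < In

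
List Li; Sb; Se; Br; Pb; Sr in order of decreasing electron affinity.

Li is in period 2, group 1; Se is in period 4, group 16; Br is in period 4, group 17; Sr is in period 5, group 2; Sb is in period 5, group 15; Pb is in period 6, group 14.
Atoms with high Z_eff and room in the valence shell (especially the halogens) have the most exothermic electron affinities.
These span different periods and groups, so the two trends combine.
Pb > Sr: the two effects oppose for this pair; the across-period effect wins (35 vs 5 kJ/mol).
Li > Pb: period and group pull opposite ways; the down-group shift dominates (60 vs 35 kJ/mol).
Sb > Li: the two effects oppose for this pair; the across-period effect wins (103 vs 60 kJ/mol).
Se > Sb: relative to Sb, both the across-period and down-group shifts push Se's electron affinity up.
Br > Se: Br lies to the right of Se in period 4, so the across-period effect alone puts Br higher.
For reference (kJ/mol): Li 60, Se 195, Br 325, Sr 5, Sb 103, Pb 35.
So from highest to lowest: Br > Se > Sb > Li > Pb > Sr.

Br > Se > Sb > Li > Pb > Sr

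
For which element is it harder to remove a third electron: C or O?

O

Consider each +2 ion: C²⁺ still has 2 valence electrons; O²⁺ still has 4 valence electrons.
All are still removing valence electrons, so compare the +2 ions as you would atoms: IE_3 generally rises across a period (higher Z_eff) and falls down a group (larger shell), subject to the usual subshell exceptions.
Valence configurations: C²⁺ [He]2s², O²⁺ [He]2s²2p².
Tabulated IE_3 (kJ/mol): C 4620, O 5300.
Putting it together, IE_3: C < O.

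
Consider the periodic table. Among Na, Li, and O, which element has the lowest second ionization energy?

After 1 electron has been removed, what remains? Na⁺ is the bare [Ne] core; Li⁺ is the bare [He] core; O⁺ still has 5 valence electrons.
Pulling an electron out of a noble-gas core costs far more than removing a remaining valence electron, so Na and Li sit at the high end of IE_2.
Tabulated IE_2 (kJ/mol): Na 4562, Li 7298, O 3388.
Overall IE_2 order: O < Na < Li.

O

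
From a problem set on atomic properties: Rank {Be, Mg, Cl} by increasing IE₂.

Mg < Be < Cl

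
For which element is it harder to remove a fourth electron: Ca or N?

N

After 3 electrons have been removed, what remains? Ca³⁺ is already 1 electron into the core; N³⁺ still has 2 valence electrons.
Usually core removal costs more than valence removal, but here the competition is close: a tightly held n=2 valence electron can cost more to remove than an n=3 core electron, so the actual values have to decide it.
Approximate IE_4 values (kJ/mol): Ca 6491, N 7475.
So the fourth ionization energies run Ca < N.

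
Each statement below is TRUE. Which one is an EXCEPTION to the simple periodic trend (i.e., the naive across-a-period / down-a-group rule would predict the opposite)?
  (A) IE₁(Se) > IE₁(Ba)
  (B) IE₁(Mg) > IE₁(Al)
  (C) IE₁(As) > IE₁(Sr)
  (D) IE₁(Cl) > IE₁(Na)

The general trend: first ionisation energy increases across a period and decreases down a group.
(A) Se (period 4, group 16) vs Ba (period 6, group 2): the stated order agrees with the simple trend.
(B) Mg (period 3, group 2) vs Al (period 3, group 13): the stated order contradicts the simple trend.
(C) As (period 4, group 15) vs Sr (period 5, group 2): the stated order agrees with the simple trend.
(D) Cl (period 3, group 17) vs Na (period 3, group 1): the stated order agrees with the simple trend.
The exception is (B): Al's single 3p electron is easier to remove than one from Mg's filled 3s².

(B)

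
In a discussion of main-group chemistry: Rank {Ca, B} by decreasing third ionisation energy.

Consider each +2 ion: Ca²⁺ is the bare [Ar] core; B²⁺ still has 1 valence electron.
Breaking into a closed-shell core is much more expensive than removing a leftover valence electron — Ca has the largest IE_3 here.
Tabulated IE_3 (kJ/mol): Ca 4912, B 3660.
Putting it together, IE_3: B < Ca.

Ca > B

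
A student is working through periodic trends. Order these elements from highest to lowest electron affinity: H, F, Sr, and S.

H is in period 1, group 1; F is in period 2, group 17; S is in period 3, group 16; Sr is in period 5, group 2.
Atoms with high Z_eff and room in the valence shell (especially the halogens) have the most exothermic electron affinities.
Neither a single period nor a single group — weigh both effects.
H > Sr: the two effects oppose for this pair; the down-group effect wins (73 vs 5 kJ/mol).
S > H: period and group pull opposite ways; the across-period shift dominates (200 vs 73 kJ/mol).
F > S: relative to S, both the across-period and down-group shifts push F's electron affinity up.
Tabulated electron affinity (kJ/mol): H 73, F 328, S 200, Sr 5.
So from highest to lowest: F > S > H > Sr.

F, S, H, Sr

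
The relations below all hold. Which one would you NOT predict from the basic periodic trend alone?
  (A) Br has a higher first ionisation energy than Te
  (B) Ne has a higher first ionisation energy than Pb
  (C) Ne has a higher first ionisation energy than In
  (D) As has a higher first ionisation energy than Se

The general trend: first ionisation energy increases across a period and decreases down a group.
(A) Br (period 4, group 17) vs Te (period 5, group 16): the stated order agrees with the simple trend.
(B) Ne (period 2, group 18) vs Pb (period 6, group 14): the stated order agrees with the simple trend.
(C) Ne (period 2, group 18) vs In (period 5, group 13): the stated order agrees with the simple trend.
(D) As (period 4, group 15) vs Se (period 4, group 16): the stated order contradicts the simple trend.
The exception is (D): Se (4p⁴) ionizes more easily than half-filled As (4p³).

(D)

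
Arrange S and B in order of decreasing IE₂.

After 1 electron has been removed, what remains? S⁺ still has 5 valence electrons; B⁺ still has 2 valence electrons.
All are still removing valence electrons, so compare the +1 ions as you would atoms: IE_2 generally rises across a period (higher Z_eff) and falls down a group (larger shell), subject to the usual subshell exceptions.
Valence configurations: S⁺ [Ne]3s²3p³, B⁺ [He]2s².
Approximate IE_2 values (kJ/mol): S 2252, B 2427.
So the second ionization energies run S < B.

B, S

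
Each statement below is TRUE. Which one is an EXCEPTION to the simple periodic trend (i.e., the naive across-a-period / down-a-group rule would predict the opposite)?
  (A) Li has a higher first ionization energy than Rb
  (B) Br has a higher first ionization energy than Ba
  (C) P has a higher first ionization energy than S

(C)

The general trend: first ionization energy increases across a period and decreases down a group.
(A) Li (period 2, group 1) vs Rb (period 5, group 1): the stated order agrees with the simple trend.
(B) Br (period 4, group 17) vs Ba (period 6, group 2): the stated order agrees with the simple trend.
(C) P (period 3, group 15) vs S (period 3, group 16): the stated order contradicts the simple trend.
The exception is (C): S (3p⁴) ionizes more easily than half-filled P (3p³) because the paired 3p electron in S is pushed out by e⁻–e⁻ repulsion.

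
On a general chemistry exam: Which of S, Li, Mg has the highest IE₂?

After 1 electron has been removed, what remains? S⁺ still has 5 valence electrons; Li⁺ is the bare [He] core; Mg⁺ still has 1 valence electron.
Breaking into a closed-shell core is much more expensive than removing a leftover valence electron — Li has the largest IE_2 here.
Valence configurations: S⁺ [Ne]3s²3p³, Mg⁺ [Ne]3s¹.
Tabulated IE_2 (kJ/mol): S 2252, Li 7298, Mg 1451.
Putting it together, IE_2: Mg < S < Li.

Li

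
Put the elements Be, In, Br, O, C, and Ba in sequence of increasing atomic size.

O < C < Be < Br < In < Ba

Be is in period 2, group 2; C is in period 2, group 14; O is in period 2, group 16; Br is in period 4, group 17; In is in period 5, group 13; Ba is in period 6, group 2.
Across a period the added protons contract the valence shell; down a group each new principal shell makes the atom larger.
Here both period and group differ, so the two effects have to be weighed against each other.
C > O: both are in period 2; the period trend gives C the larger value.
Be > C: both are in period 2; the period trend gives Be the larger value.
Br > Be: the two effects oppose for this pair; the down-group effect wins (114 vs 102 pm).
In > Br: relative to Br, both the across-period and down-group shifts push In's atomic radius up.
Ba > In: both effects reinforce here, so Ba is clearly the larger of the two.
Tabulated atomic radius (pm): Be 102, C 75, O 63, Br 114, In 142, Ba 196.
So from smallest to largest: O < C < Be < Br < In < Ba.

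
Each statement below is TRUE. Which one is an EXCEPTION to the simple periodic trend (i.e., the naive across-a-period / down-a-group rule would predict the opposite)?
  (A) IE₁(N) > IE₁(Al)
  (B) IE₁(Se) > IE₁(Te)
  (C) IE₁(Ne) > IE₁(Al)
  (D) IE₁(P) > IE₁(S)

(D)

The general trend: first ionization energy increases across a period and decreases down a group.
(A) N (period 2, group 15) vs Al (period 3, group 13): the stated order agrees with the simple trend.
(B) Se (period 4, group 16) vs Te (period 5, group 16): the stated order agrees with the simple trend.
(C) Ne (period 2, group 18) vs Al (period 3, group 13): the stated order agrees with the simple trend.
(D) P (period 3, group 15) vs S (period 3, group 16): the stated order contradicts the simple trend.
The exception is (D): S (3p⁴) ionizes more easily than half-filled P (3p³) because the paired 3p electron in S is pushed out by e⁻–e⁻ repulsion.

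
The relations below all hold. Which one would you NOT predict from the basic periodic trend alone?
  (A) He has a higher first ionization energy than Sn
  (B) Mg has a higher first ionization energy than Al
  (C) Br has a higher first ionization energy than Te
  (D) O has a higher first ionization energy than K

(B)

The general trend: first ionization energy increases across a period and decreases down a group.
(A) He (period 1, group 18) vs Sn (period 5, group 14): the stated order agrees with the simple trend.
(B) Mg (period 3, group 2) vs Al (period 3, group 13): the stated order contradicts the simple trend.
(C) Br (period 4, group 17) vs Te (period 5, group 16): the stated order agrees with the simple trend.
(D) O (period 2, group 16) vs K (period 4, group 1): the stated order agrees with the simple trend.
The exception is (B): Al's single 3p electron is easier to remove than one from Mg's filled 3s².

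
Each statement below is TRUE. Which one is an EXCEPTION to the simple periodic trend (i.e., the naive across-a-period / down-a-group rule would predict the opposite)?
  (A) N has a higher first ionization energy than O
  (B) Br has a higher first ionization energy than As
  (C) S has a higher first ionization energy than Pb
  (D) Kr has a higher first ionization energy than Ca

The general trend: first ionization energy increases across a period and decreases down a group.
(A) N (period 2, group 15) vs O (period 2, group 16): the stated order contradicts the simple trend.
(B) Br (period 4, group 17) vs As (period 4, group 15): the stated order agrees with the simple trend.
(C) S (period 3, group 16) vs Pb (period 6, group 14): the stated order agrees with the simple trend.
(D) Kr (period 4, group 18) vs Ca (period 4, group 2): the stated order agrees with the simple trend.
The exception is (A): pairing an electron in O's 2p⁴ costs repulsion energy, so O ionizes more easily than half-filled N (2p³).

(A)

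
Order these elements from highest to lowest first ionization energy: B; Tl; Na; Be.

Be > B > Tl > Na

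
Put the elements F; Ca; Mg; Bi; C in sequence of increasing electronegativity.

C is in period 2, group 14; F is in period 2, group 17; Mg is in period 3, group 2; Ca is in period 4, group 2; Bi is in period 6, group 15.
EN rises left→right (higher Z_eff, smaller atoms) and falls top→bottom (larger, more shielded atoms).
Neither a single period nor a single group — weigh both effects.
Mg > Ca: they share group 2; the group trend gives Mg the larger value.
Bi > Mg: period and group pull opposite ways; the across-period shift dominates (2.02 vs 1.31).
C > Bi: the two effects oppose for this pair; the down-group effect wins (2.55 vs 2.02).
F > C: F lies to the right of C in period 2, so the across-period effect alone puts F higher.
Approximate values (Pauling): C 2.55, F 3.98, Mg 1.31, Ca 1.00, Bi 2.02.
So from lowest to highest: Ca < Mg < Bi < C < F.

Ca < Mg < Bi < C < F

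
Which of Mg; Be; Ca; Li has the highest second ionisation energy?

Li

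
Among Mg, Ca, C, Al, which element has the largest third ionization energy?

Consider each +2 ion: Mg²⁺ is the bare [Ne] core; Ca²⁺ is the bare [Ar] core; C²⁺ still has 2 valence electrons; Al²⁺ still has 1 valence electron.
Pulling an electron out of a noble-gas core costs far more than removing a remaining valence electron, so Ca and Mg sit at the high end of IE_3.
Valence configurations: C²⁺ [He]2s², Al²⁺ [Ne]3s¹.
The numbers (kJ/mol): Mg 7733, Ca 4912, C 4620, Al 2745.
Overall IE_3 order: Al < C < Ca < Mg.

Mg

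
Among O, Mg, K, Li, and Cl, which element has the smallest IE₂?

Mg

IE_2 is the cost of taking one more electron from the +1 cation: O⁺ still has 5 valence electrons; Mg⁺ still has 1 valence electron; K⁺ is the bare [Ar] core; Li⁺ is the bare [He] core; Cl⁺ still has 6 valence electrons.
Usually core removal costs more than valence removal, but here the competition is close: a tightly held n=2 valence electron can cost more to remove than an n=3 core electron, so the actual values have to decide it.
Valence configurations: O⁺ [He]2s²2p³, Mg⁺ [Ne]3s¹, Cl⁺ [Ne]3s²3p⁴.
Approximate IE_2 values (kJ/mol): O 3388, Mg 1451, K 3052, Li 7298, Cl 2298.
Overall IE_2 order: Mg < Cl < K < O < Li.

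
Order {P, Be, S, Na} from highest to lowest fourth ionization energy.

Be, Na, P, S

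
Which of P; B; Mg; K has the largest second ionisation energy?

K

After 1 electron has been removed, what remains? P⁺ still has 4 valence electrons; B⁺ still has 2 valence electrons; Mg⁺ still has 1 valence electron; K⁺ is the bare [Ar] core.
Pulling an electron out of a noble-gas core costs far more than removing a remaining valence electron, so K sits at the high end of IE_2.
Valence configurations: P⁺ [Ne]3s²3p², B⁺ [He]2s², Mg⁺ [Ne]3s¹.
The numbers (kJ/mol): P 1907, B 2427, Mg 1451, K 3052.
So the second ionization energies run Mg < P < B < K.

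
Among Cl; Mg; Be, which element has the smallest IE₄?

Cl

Consider each +3 ion: Cl³⁺ still has 4 valence electrons; Mg³⁺ is already 1 electron into the core; Be³⁺ is already 1 electron into the core.
Pulling an electron out of a noble-gas core costs far more than removing a remaining valence electron, so Mg and Be sit at the high end of IE_4.
Tabulated IE_4 (kJ/mol): Cl 5159, Mg 10543, Be 21007.
Overall IE_4 order: Cl < Mg < Be.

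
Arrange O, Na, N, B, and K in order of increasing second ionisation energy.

After 1 electron has been removed, what remains? O⁺ still has 5 valence electrons; Na⁺ is the bare [Ne] core; N⁺ still has 4 valence electrons; B⁺ still has 2 valence electrons; K⁺ is the bare [Ar] core.
Usually core removal costs more than valence removal, but here the competition is close: a tightly held n=2 valence electron can cost more to remove than an n=3 core electron, so the actual values have to decide it.
Valence configurations: O⁺ [He]2s²2p³, N⁺ [He]2s²2p², B⁺ [He]2s².
The numbers (kJ/mol): O 3388, Na 4562, N 2856, B 2427, K 3052.
Overall IE_2 order: B < N < K < O < Na.

B < N < K < O < Na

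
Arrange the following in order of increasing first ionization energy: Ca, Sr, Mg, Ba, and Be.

Be is in period 2, group 2; Mg is in period 3, group 2; Ca is in period 4, group 2; Sr is in period 5, group 2; Ba is in period 6, group 2.
Across a period the outer electron is held more tightly (higher IE₁); down a group it sits in a higher shell, more shielded, and comes off more easily.
All are in group 2, so first ionization energy increases up the group.
So from lowest to highest: Ba < Sr < Ca < Mg < Be.

Ba < Sr < Ca < Mg < Be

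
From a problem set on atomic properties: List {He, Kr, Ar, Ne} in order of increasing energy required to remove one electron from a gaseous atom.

Kr, Ar, Ne, He

First ionization energy rises across a period (greater Z_eff holds electrons more tightly) and falls down a group (valence electrons are farther from the nucleus).
All are in group 18, so first ionization energy increases up the group.
So from lowest to highest: Kr < Ar < Ne < He.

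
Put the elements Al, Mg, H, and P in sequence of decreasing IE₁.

H > P > Mg > Al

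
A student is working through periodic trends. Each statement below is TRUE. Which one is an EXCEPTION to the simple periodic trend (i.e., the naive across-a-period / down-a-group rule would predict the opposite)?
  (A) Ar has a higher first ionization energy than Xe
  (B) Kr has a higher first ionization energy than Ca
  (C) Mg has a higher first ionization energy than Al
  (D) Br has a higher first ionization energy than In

The general trend: first ionization energy increases across a period and decreases down a group.
(A) Ar (period 3, group 18) vs Xe (period 5, group 18): the stated order agrees with the simple trend.
(B) Kr (period 4, group 18) vs Ca (period 4, group 2): the stated order agrees with the simple trend.
(C) Mg (period 3, group 2) vs Al (period 3, group 13): the stated order contradicts the simple trend.
(D) Br (period 4, group 17) vs In (period 5, group 13): the stated order agrees with the simple trend.
The exception is (C): Al's single 3p electron is easier to remove than one from Mg's filled 3s².

(C)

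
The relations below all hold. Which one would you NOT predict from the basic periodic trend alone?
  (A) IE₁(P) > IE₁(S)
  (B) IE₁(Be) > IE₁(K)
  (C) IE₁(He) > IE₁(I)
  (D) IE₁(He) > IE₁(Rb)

The general trend: first ionization energy increases across a period and decreases down a group.
(A) P (period 3, group 15) vs S (period 3, group 16): the stated order contradicts the simple trend.
(B) Be (period 2, group 2) vs K (period 4, group 1): the stated order agrees with the simple trend.
(C) He (period 1, group 18) vs I (period 5, group 17): the stated order agrees with the simple trend.
(D) He (period 1, group 18) vs Rb (period 5, group 1): the stated order agrees with the simple trend.
The exception is (A): S (3p⁴) ionizes more easily than half-filled P (3p³) because the paired 3p electron in S is pushed out by e⁻–e⁻ repulsion.

(A)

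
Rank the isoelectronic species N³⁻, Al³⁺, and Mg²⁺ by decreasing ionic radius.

All of these have 10 electrons, so size is governed by nuclear charge alone: the more protons, the stronger the pull on the same electron cloud, and the smaller the ion.
Nuclear charges: Al³⁺ (Z=13), Mg²⁺ (Z=12), N³⁻ (Z=7).
Largest to smallest: N³⁻ > Mg²⁺ > Al³⁺.

N³⁻, Mg²⁺, Al³⁺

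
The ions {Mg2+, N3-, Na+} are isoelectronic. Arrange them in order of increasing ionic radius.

All of these have 10 electrons, so size is governed by nuclear charge alone: the more protons, the stronger the pull on the same electron cloud, and the smaller the ion.
Nuclear charges: Mg2+ (Z=12), Na+ (Z=11), N3- (Z=7).
Smallest to largest: Mg2+ < Na+ < N3-.

Mg2+ < Na+ < N3-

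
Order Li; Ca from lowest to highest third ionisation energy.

IE_3 is the cost of taking one more electron from the +2 cation: Li²⁺ is already 1 electron into the core; Ca²⁺ is the bare [Ar] core.
All of these are removing an electron from a noble-gas core or deeper; the smaller core (lower principal quantum number) is held far more tightly, and within a period the higher nuclear charge binds the same core more tightly.
Approximate IE_3 values (kJ/mol): Li 11815, Ca 4912.
Overall IE_3 order: Ca < Li.

Ca, Li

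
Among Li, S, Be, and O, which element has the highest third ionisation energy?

Be

IE_3 is the cost of taking one more electron from the +2 cation: Li²⁺ is already 1 electron into the core; S²⁺ still has 4 valence electrons; Be²⁺ is the bare [He] core; O²⁺ still has 4 valence electrons.
Pulling an electron out of a noble-gas core costs far more than removing a remaining valence electron, so Li and Be sit at the high end of IE_3.
Valence configurations: S²⁺ [Ne]3s²3p², O²⁺ [He]2s²2p².
Tabulated IE_3 (kJ/mol): Li 11815, S 3357, Be 14849, O 5300.
Overall IE_3 order: S < O < Li < Be.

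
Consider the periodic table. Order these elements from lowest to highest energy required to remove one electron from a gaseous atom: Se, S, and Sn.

Sn < Se < S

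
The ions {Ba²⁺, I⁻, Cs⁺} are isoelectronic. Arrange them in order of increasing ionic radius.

Ba²⁺ < Cs⁺ < I⁻

All of these have 54 electrons, so size is governed by nuclear charge alone: the more protons, the stronger the pull on the same electron cloud, and the smaller the ion.
Nuclear charges: Ba²⁺ (Z=56), Cs⁺ (Z=55), I⁻ (Z=53).
Smallest to largest: Ba²⁺ < Cs⁺ < I⁻.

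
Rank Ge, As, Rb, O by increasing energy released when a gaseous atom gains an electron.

Rb < As < Ge < O

Adding an electron releases more energy for atoms nearer the top right (short of the noble gases).
These span different periods and groups, so the two trends combine.
As > Rb: both effects reinforce here, so As is clearly the higher of the two.
Ge > As: this pair runs against the simple trend — see the exception note.
O > Ge: both effects reinforce here, so O is clearly the higher of the two.
Note the exception: Ge has a higher electron affinity than As, contrary to the simple trend — adding an electron to As's half-filled 4p³ is unfavourable, so Ge (4p²) has the more exothermic EA.
For reference (kJ/mol): O 141, Ge 119, As 78, Rb 47.
So from lowest to highest: Rb < As < Ge < O.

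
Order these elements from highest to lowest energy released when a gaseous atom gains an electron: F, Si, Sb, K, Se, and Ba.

F > Se > Si > Sb > K > Ba

Electron affinity generally becomes more exothermic across a period toward the halogens and less exothermic down a group.
Here both period and group differ, so the two effects have to be weighed against each other.
K > Ba: period and group pull opposite ways; the down-group shift dominates (48 vs 14 kJ/mol).
Sb > K: the two effects oppose for this pair; the across-period effect wins (103 vs 48 kJ/mol).
Si > Sb: period and group pull opposite ways; the down-group shift dominates (134 vs 103 kJ/mol).
Se > Si: the two effects oppose for this pair; the across-period effect wins (195 vs 134 kJ/mol).
F > Se: relative to Se, both the across-period and down-group shifts push F's electron affinity up.
Approximate values (kJ/mol): F 328, Si 134, K 48, Se 195, Sb 103, Ba 14.
So from highest to lowest: F > Se > Si > Sb > K > Ba.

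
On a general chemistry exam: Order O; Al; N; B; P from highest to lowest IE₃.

O > N > B > P > Al

After 2 electrons have been removed, what remains? O²⁺ still has 4 valence electrons; Al²⁺ still has 1 valence electron; N²⁺ still has 3 valence electrons; B²⁺ still has 1 valence electron; P²⁺ still has 3 valence electrons.
All are still removing valence electrons, so compare the +2 ions as you would atoms: IE_3 generally rises across a period (higher Z_eff) and falls down a group (larger shell), subject to the usual subshell exceptions.
Valence configurations: O²⁺ [He]2s²2p², Al²⁺ [Ne]3s¹, N²⁺ [He]2s²2p¹, B²⁺ [He]2s¹, P²⁺ [Ne]3s²3p¹.
Approximate IE_3 values (kJ/mol): O 5300, Al 2745, N 4578, B 3660, P 2914.
So the third ionization energies run Al < P < B < N < O.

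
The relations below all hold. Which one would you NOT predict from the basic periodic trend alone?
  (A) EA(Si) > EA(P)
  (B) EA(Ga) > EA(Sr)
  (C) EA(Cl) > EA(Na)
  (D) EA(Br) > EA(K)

The general trend: electron affinity increases across a period and decreases down a group.
(A) Si (period 3, group 14) vs P (period 3, group 15): the stated order contradicts the simple trend.
(B) Ga (period 4, group 13) vs Sr (period 5, group 2): the stated order agrees with the simple trend.
(C) Cl (period 3, group 17) vs Na (period 3, group 1): the stated order agrees with the simple trend.
(D) Br (period 4, group 17) vs K (period 4, group 1): the stated order agrees with the simple trend.
The exception is (A): adding an electron to P's half-filled 3p³ is unfavourable, so Si (3p²) has the more exothermic EA.

(A)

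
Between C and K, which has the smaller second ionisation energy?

The second ionization energy removes an electron from the +1 ion. For each element: C⁺ still has 3 valence electrons; K⁺ is the bare [Ar] core.
Core electrons are held far more tightly than valence electrons, so K tops the IE_2 order.
The numbers (kJ/mol): C 2353, K 3052.
So the second ionization energies run C < K.

C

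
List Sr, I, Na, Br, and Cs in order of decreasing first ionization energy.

Br > I > Sr > Na > Cs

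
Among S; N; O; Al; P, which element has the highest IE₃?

Consider each +2 ion: S²⁺ still has 4 valence electrons; N²⁺ still has 3 valence electrons; O²⁺ still has 4 valence electrons; Al²⁺ still has 1 valence electron; P²⁺ still has 3 valence electrons.
All are still removing valence electrons, so compare the +2 ions as you would atoms: IE_3 generally rises across a period (higher Z_eff) and falls down a group (larger shell), subject to the usual subshell exceptions.
Valence configurations: S²⁺ [Ne]3s²3p², N²⁺ [He]2s²2p¹, O²⁺ [He]2s²2p², Al²⁺ [Ne]3s¹, P²⁺ [Ne]3s²3p¹.
Approximate IE_3 values (kJ/mol): S 3357, N 4578, O 5300, Al 2745, P 2914.
Putting it together, IE_3: Al < P < S < N < O.

O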